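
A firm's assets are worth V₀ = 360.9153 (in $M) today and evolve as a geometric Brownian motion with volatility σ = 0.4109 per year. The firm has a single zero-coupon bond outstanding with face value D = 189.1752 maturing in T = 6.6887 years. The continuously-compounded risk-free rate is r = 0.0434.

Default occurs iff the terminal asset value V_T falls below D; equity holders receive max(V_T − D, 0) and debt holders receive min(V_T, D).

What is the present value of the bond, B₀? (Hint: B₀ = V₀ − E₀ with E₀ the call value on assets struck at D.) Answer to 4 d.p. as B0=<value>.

B0=118.5857

d₁ = [ln(V₀/D) + (r + σ²/2)T] / (σ√T)
   = [ln(360.9153/189.1752) + (0.0434 + 0.5·0.4109²)·6.6887] / (0.4109·√6.6887)
   = [0.645970 + 0.854946] / 1.062691 = 1.412372
d₂ = d₁ − σ√T = 1.412372 − 1.062691 = 0.349681
N(d₁) = 0.921080,  N(d₂) = 0.636711,  e^(−rT) = 0.748047
E₀ = V₀·N(d₁) − D·e^(−rT)·N(d₂)
   = 360.9153·0.921080 − 189.1752·0.748047·0.636711 = 242.329591
B₀ = V₀ − E₀ = 360.9153 − 242.329591 = 118.585709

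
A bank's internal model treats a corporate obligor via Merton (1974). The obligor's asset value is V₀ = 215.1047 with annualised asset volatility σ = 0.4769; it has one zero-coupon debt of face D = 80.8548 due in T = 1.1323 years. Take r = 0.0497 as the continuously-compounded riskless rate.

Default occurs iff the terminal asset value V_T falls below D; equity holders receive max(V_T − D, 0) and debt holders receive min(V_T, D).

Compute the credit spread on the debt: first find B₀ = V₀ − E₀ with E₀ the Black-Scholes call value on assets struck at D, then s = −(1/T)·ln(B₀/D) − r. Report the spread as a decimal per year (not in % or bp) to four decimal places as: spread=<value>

d₁ = [ln(V₀/D) + (r + σ²/2)T] / (σ√T)
   = [ln(215.1047/80.8548) + (0.0497 + 0.5·0.4769²)·1.1323] / (0.4769·√1.1323)
   = [0.978470 + 0.185037] / 0.507467 = 2.292772
d₂ = d₁ − σ√T = 2.292772 − 0.507467 = 1.785305
N(d₁) = 0.989069,  N(d₂) = 0.962894,  e^(−rT) = 0.945279
E₀ = V₀·N(d₁) − D·e^(−rT)·N(d₂)
   = 215.1047·0.989069 − 80.8548·0.945279·0.962894 = 139.159171
B₀ = V₀ − E₀ = 215.1047 − 139.159171 = 75.945529
spread = −(1/T)·ln(B₀/D) − r = −(1/1.1323)·ln(75.945529/80.8548) − 0.0497 = 0.00561979

spread=0.0056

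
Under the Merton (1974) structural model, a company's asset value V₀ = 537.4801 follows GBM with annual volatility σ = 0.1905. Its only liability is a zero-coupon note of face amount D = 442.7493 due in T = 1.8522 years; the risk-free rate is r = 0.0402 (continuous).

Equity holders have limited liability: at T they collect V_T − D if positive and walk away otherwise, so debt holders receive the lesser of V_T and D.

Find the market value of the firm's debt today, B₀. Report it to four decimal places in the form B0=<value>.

B0=401.5387

d₁ = [ln(V₀/D) + (r + σ²/2)T] / (σ√T)
   = [ln(537.4801/442.7493) + (0.0402 + 0.5·0.1905²)·1.8522] / (0.1905·√1.8522)
   = [0.193888 + 0.108067] / 0.259262 = 1.164671
d₂ = d₁ − σ√T = 1.164671 − 0.259262 = 0.905409
N(d₁) = 0.877924,  N(d₂) = 0.817376,  e^(−rT) = 0.928246
E₀ = V₀·N(d₁) − D·e^(−rT)·N(d₂)
   = 537.4801·0.877924 − 442.7493·0.928246·0.817376 = 135.941360
B₀ = V₀ − E₀ = 537.4801 − 135.941360 = 401.538740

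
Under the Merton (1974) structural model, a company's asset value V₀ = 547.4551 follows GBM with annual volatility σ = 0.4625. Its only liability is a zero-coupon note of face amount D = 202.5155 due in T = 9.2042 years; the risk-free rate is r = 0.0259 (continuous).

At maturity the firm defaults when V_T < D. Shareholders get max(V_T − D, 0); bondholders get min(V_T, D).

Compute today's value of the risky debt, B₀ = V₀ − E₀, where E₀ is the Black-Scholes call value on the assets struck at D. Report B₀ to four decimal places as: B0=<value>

B0=122.2138

d₁ = [ln(V₀/D) + (r + σ²/2)T] / (σ√T)
   = [ln(547.4551/202.5155) + (0.0259 + 0.5·0.4625²)·9.2042] / (0.4625·√9.2042)
   = [0.994464 + 1.222807] / 1.403152 = 1.580207
d₂ = d₁ − σ√T = 1.580207 − 1.403152 = 0.177055
N(d₁) = 0.942970,  N(d₂) = 0.570267,  e^(−rT) = 0.787896
E₀ = V₀·N(d₁) − D·e^(−rT)·N(d₂)
   = 547.4551·0.942970 − 202.5155·0.787896·0.570267 = 425.241329
B₀ = V₀ − E₀ = 547.4551 − 425.241329 = 122.213771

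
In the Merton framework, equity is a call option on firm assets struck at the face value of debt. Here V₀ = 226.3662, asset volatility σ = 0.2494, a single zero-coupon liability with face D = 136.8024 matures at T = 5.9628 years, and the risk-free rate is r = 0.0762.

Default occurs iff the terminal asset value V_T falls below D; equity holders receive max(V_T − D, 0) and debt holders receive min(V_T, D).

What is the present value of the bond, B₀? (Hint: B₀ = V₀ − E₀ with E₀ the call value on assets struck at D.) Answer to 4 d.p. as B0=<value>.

d₁ = [ln(V₀/D) + (r + σ²/2)T] / (σ√T)
   = [ln(226.3662/136.8024) + (0.0762 + 0.5·0.2494²)·5.9628] / (0.2494·√5.9628)
   = [0.503616 + 0.639810] / 0.609006 = 1.877528
d₂ = d₁ − σ√T = 1.877528 − 0.609006 = 1.268522
N(d₁) = 0.969777,  N(d₂) = 0.897694,  e^(−rT) = 0.634851
E₀ = V₀·N(d₁) − D·e^(−rT)·N(d₂)
   = 226.3662·0.969777 − 136.8024·0.634851·0.897694 = 141.560823
B₀ = V₀ − E₀ = 226.3662 − 141.560823 = 84.805377

B0=84.8054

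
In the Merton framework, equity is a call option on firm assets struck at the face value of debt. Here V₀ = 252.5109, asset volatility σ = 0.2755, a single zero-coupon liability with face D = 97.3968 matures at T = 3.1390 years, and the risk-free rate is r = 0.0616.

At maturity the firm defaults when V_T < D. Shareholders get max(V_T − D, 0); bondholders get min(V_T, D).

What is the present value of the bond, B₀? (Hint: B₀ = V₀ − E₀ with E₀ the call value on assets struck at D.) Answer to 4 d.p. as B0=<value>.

B0=80.0572

d₁ = [ln(V₀/D) + (r + σ²/2)T] / (σ√T)
   = [ln(252.5109/97.3968) + (0.0616 + 0.5·0.2755²)·3.1390] / (0.2755·√3.1390)
   = [0.952661 + 0.312488] / 0.488110 = 2.591937
d₂ = d₁ − σ√T = 2.591937 − 0.488110 = 2.103827
N(d₁) = 0.995228,  N(d₂) = 0.982303,  e^(−rT) = 0.824183
E₀ = V₀·N(d₁) − D·e^(−rT)·N(d₂)
   = 252.5109·0.995228 − 97.3968·0.824183·0.982303 = 172.453711
B₀ = V₀ − E₀ = 252.5109 − 172.453711 = 80.057189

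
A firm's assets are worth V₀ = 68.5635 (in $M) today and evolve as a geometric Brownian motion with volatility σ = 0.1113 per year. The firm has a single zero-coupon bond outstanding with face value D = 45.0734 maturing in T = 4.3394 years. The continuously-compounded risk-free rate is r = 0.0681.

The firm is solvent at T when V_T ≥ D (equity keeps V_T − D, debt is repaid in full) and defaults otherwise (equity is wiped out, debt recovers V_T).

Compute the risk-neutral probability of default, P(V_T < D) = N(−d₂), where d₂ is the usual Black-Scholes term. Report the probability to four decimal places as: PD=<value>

PD=0.0015

d₁ = [ln(V₀/D) + (r + σ²/2)T] / (σ√T)
   = [ln(68.5635/45.0734) + (0.0681 + 0.5·0.1113²)·4.3394] / (0.1113·√4.3394)
   = [0.419468 + 0.322391] / 0.231852 = 3.199714
d₂ = d₁ − σ√T = 3.199714 − 0.231852 = 2.967863
risk-neutral PD = N(−d₂) = N(-2.967863) = 0.001499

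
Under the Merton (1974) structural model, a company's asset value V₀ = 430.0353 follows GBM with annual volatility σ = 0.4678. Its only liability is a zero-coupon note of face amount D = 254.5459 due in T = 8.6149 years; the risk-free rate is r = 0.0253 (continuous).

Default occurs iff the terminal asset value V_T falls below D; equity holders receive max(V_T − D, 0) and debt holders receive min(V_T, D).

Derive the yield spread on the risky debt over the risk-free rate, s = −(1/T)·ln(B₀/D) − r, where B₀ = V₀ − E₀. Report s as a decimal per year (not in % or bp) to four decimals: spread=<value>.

spread=0.0460

d₁ = [ln(V₀/D) + (r + σ²/2)T] / (σ√T)
   = [ln(430.0353/254.5459) + (0.0253 + 0.5·0.4678²)·8.6149] / (0.4678·√8.6149)
   = [0.524386 + 1.160586] / 1.373047 = 1.227177
d₂ = d₁ − σ√T = 1.227177 − 1.373047 = -0.145870
N(d₁) = 0.890122,  N(d₂) = 0.442012,  e^(−rT) = 0.804160
E₀ = V₀·N(d₁) − D·e^(−rT)·N(d₂)
   = 430.0353·0.890122 − 254.5459·0.804160·0.442012 = 292.305917
B₀ = V₀ − E₀ = 430.0353 − 292.305917 = 137.729383
spread = −(1/T)·ln(B₀/D) − r = −(1/8.6149)·ln(137.729383/254.5459) − 0.0253 = 0.04599397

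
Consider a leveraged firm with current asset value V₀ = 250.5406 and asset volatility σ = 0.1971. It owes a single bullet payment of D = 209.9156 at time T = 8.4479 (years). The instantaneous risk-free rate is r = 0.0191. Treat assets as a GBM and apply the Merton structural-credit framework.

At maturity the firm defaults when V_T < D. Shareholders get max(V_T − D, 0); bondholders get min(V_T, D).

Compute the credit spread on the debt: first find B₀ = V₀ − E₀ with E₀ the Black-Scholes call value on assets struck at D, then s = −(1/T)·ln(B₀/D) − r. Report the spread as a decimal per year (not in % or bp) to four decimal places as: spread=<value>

d₁ = [ln(V₀/D) + (r + σ²/2)T] / (σ√T)
   = [ln(250.5406/209.9156) + (0.0191 + 0.5·0.1971²)·8.4479] / (0.1971·√8.4479)
   = [0.176915 + 0.325449] / 0.572876 = 0.876915
d₂ = d₁ − σ√T = 0.876915 − 0.572876 = 0.304039
N(d₁) = 0.809734,  N(d₂) = 0.619451,  e^(−rT) = 0.850990
E₀ = V₀·N(d₁) − D·e^(−rT)·N(d₂)
   = 250.5406·0.809734 − 209.9156·0.850990·0.619451 = 92.214893
B₀ = V₀ − E₀ = 250.5406 − 92.214893 = 158.325707
spread = −(1/T)·ln(B₀/D) − r = −(1/8.4479)·ln(158.325707/209.9156) − 0.0191 = 0.01428714

spread=0.0143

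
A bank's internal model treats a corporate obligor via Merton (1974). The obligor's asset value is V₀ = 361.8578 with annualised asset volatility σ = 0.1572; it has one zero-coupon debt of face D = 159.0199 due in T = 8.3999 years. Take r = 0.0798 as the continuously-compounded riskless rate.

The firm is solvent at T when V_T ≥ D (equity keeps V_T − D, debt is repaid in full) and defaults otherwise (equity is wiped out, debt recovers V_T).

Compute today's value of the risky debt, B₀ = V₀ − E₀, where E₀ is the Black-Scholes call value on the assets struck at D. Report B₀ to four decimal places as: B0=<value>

B0=81.3358

d₁ = [ln(V₀/D) + (r + σ²/2)T] / (σ√T)
   = [ln(361.8578/159.0199) + (0.0798 + 0.5·0.1572²)·8.3999] / (0.1572·√8.3999)
   = [0.822222 + 0.774101] / 0.455606 = 3.503733
d₂ = d₁ − σ√T = 3.503733 − 0.455606 = 3.048127
N(d₁) = 0.999771,  N(d₂) = 0.998849,  e^(−rT) = 0.511549
E₀ = V₀·N(d₁) − D·e^(−rT)·N(d₂)
   = 361.8578·0.999771 − 159.0199·0.511549·0.998849 = 280.521991
B₀ = V₀ − E₀ = 361.8578 − 280.521991 = 81.335809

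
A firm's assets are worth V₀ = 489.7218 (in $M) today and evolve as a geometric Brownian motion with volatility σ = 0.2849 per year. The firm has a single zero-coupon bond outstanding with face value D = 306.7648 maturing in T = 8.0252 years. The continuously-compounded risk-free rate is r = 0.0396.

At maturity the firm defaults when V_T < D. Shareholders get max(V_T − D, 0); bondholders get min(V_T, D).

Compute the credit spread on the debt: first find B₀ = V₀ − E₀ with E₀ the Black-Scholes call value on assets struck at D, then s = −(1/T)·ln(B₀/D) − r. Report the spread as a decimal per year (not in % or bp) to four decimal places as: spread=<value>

spread=0.0131

d₁ = [ln(V₀/D) + (r + σ²/2)T] / (σ√T)
   = [ln(489.7218/306.7648) + (0.0396 + 0.5·0.2849²)·8.0252] / (0.2849·√8.0252)
   = [0.467756 + 0.643493] / 0.807087 = 1.376864
d₂ = d₁ − σ√T = 1.376864 − 0.807087 = 0.569777
N(d₁) = 0.915723,  N(d₂) = 0.715585,  e^(−rT) = 0.727750
E₀ = V₀·N(d₁) − D·e^(−rT)·N(d₂)
   = 489.7218·0.915723 − 306.7648·0.727750·0.715585 = 288.696386
B₀ = V₀ − E₀ = 489.7218 − 288.696386 = 201.025414
spread = −(1/T)·ln(B₀/D) − r = −(1/8.0252)·ln(201.025414/306.7648) − 0.0396 = 0.01306535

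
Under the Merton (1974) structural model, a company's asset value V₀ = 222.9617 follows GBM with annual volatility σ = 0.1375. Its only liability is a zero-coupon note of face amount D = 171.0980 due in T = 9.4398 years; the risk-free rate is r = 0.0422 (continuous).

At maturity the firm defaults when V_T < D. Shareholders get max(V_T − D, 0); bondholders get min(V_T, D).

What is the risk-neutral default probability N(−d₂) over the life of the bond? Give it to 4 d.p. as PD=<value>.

PD=0.0872

d₁ = [ln(V₀/D) + (r + σ²/2)T] / (σ√T)
   = [ln(222.9617/171.0980) + (0.0422 + 0.5·0.1375²)·9.4398] / (0.1375·√9.4398)
   = [0.264764 + 0.487595] / 0.422459 = 1.780905
d₂ = d₁ − σ√T = 1.780905 − 0.422459 = 1.358447
risk-neutral PD = N(−d₂) = N(-1.358447) = 0.087161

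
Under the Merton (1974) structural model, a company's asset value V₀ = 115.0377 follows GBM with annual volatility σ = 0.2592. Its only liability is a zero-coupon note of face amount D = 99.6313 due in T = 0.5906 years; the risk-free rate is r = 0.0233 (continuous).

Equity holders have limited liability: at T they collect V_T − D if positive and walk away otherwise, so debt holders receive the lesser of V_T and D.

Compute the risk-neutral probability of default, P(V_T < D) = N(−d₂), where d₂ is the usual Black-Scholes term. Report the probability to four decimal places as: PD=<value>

PD=0.2447

d₁ = [ln(V₀/D) + (r + σ²/2)T] / (σ√T)
   = [ln(115.0377/99.6313) + (0.0233 + 0.5·0.2592²)·0.5906] / (0.2592·√0.5906)
   = [0.143784 + 0.033601] / 0.199197 = 0.890498
d₂ = d₁ − σ√T = 0.890498 − 0.199197 = 0.691302
risk-neutral PD = N(−d₂) = N(-0.691302) = 0.244688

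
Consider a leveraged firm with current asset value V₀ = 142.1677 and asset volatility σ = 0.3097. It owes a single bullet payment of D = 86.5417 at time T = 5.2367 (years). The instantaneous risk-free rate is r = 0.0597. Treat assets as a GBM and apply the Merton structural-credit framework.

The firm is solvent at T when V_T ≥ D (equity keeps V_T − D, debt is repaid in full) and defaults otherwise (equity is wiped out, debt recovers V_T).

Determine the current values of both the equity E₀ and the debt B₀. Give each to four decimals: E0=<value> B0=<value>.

E0=82.9353 B0=59.2324

d₁ = [ln(V₀/D) + (r + σ²/2)T] / (σ√T)
   = [ln(142.1677/86.5417) + (0.0597 + 0.5·0.3097²)·5.2367] / (0.3097·√5.2367)
   = [0.496381 + 0.563768] / 0.708712 = 1.495880
d₂ = d₁ − σ√T = 1.495880 − 0.708712 = 0.787167
N(d₁) = 0.932658,  N(d₂) = 0.784408,  e^(−rT) = 0.731520
E₀ = V₀·N(d₁) − D·e^(−rT)·N(d₂)
   = 142.1677·0.932658 − 86.5417·0.731520·0.784408 = 82.935278
B₀ = V₀ − E₀ = 142.1677 − 82.935278 = 59.232422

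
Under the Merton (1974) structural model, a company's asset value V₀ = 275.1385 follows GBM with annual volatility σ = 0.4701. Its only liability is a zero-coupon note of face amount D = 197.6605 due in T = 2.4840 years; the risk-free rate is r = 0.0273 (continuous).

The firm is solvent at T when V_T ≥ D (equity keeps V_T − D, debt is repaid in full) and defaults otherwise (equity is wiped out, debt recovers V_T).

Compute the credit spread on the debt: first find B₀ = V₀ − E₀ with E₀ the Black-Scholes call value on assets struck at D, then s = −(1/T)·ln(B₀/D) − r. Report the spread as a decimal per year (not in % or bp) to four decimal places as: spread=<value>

spread=0.0715

d₁ = [ln(V₀/D) + (r + σ²/2)T] / (σ√T)
   = [ln(275.1385/197.6605) + (0.0273 + 0.5·0.4701²)·2.4840] / (0.4701·√2.4840)
   = [0.330724 + 0.342288] / 0.740911 = 0.908357
d₂ = d₁ − σ√T = 0.908357 − 0.740911 = 0.167446
N(d₁) = 0.818155,  N(d₂) = 0.566490,  e^(−rT) = 0.934435
E₀ = V₀·N(d₁) − D·e^(−rT)·N(d₂)
   = 275.1385·0.818155 − 197.6605·0.934435·0.566490 = 120.474702
B₀ = V₀ − E₀ = 275.1385 − 120.474702 = 154.663798
spread = −(1/T)·ln(B₀/D) − r = −(1/2.4840)·ln(154.663798/197.6605) − 0.0273 = 0.07145088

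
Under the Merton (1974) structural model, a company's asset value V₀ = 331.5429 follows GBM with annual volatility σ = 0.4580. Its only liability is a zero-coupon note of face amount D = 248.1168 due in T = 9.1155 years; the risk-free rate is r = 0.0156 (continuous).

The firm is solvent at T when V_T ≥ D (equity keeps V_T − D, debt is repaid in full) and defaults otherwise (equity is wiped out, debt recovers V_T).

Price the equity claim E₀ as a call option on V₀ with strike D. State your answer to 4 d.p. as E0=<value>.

E0=203.4110

d₁ = [ln(V₀/D) + (r + σ²/2)T] / (σ√T)
   = [ln(331.5429/248.1168) + (0.0156 + 0.5·0.4580²)·9.1155] / (0.4580·√9.1155)
   = [0.289858 + 1.098254] / 1.382788 = 1.003849
d₂ = d₁ − σ√T = 1.003849 − 1.382788 = -0.378939
N(d₁) = 0.842274,  N(d₂) = 0.352367,  e^(−rT) = 0.867446
E₀ = V₀·N(d₁) − D·e^(−rT)·N(d₂)
   = 331.5429·0.842274 − 248.1168·0.867446·0.352367 = 203.410950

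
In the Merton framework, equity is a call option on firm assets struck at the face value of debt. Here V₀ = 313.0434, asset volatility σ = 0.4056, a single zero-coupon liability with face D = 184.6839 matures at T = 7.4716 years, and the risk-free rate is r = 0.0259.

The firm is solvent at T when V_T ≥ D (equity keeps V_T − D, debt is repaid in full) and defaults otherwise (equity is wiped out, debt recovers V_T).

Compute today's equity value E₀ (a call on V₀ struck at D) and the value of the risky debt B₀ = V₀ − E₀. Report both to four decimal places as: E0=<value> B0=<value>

d₁ = [ln(V₀/D) + (r + σ²/2)T] / (σ√T)
   = [ln(313.0434/184.6839) + (0.0259 + 0.5·0.4056²)·7.4716] / (0.4056·√7.4716)
   = [0.527696 + 0.808096] / 1.108676 = 1.204853
d₂ = d₁ − σ√T = 1.204853 − 1.108676 = 0.096177
N(d₁) = 0.885870,  N(d₂) = 0.538310,  e^(−rT) = 0.824058
E₀ = V₀·N(d₁) − D·e^(−rT)·N(d₂)
   = 313.0434·0.885870 − 184.6839·0.824058·0.538310 = 195.390240
B₀ = V₀ − E₀ = 313.0434 − 195.390240 = 117.653160

E0=195.3902 B0=117.6532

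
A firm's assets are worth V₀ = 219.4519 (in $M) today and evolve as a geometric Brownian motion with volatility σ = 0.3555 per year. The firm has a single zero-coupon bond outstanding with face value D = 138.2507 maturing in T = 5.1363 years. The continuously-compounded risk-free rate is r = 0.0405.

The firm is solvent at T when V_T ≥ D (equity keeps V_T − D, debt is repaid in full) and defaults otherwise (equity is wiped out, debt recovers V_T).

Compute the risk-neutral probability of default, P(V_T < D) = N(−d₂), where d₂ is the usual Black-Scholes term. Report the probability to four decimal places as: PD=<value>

d₁ = [ln(V₀/D) + (r + σ²/2)T] / (σ√T)
   = [ln(219.4519/138.2507) + (0.0405 + 0.5·0.3555²)·5.1363] / (0.3555·√5.1363)
   = [0.462064 + 0.532584] / 0.805684 = 1.234538
d₂ = d₁ − σ√T = 1.234538 − 0.805684 = 0.428854
risk-neutral PD = N(−d₂) = N(-0.428854) = 0.334015

PD=0.3340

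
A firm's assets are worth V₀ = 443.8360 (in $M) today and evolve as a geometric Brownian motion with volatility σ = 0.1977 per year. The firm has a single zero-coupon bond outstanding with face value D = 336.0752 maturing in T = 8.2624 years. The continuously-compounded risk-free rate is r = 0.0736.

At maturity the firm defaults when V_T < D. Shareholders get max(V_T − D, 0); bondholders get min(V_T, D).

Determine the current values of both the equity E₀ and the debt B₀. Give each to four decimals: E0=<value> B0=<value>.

d₁ = [ln(V₀/D) + (r + σ²/2)T] / (σ√T)
   = [ln(443.8360/336.0752) + (0.0736 + 0.5·0.1977²)·8.2624] / (0.1977·√8.2624)
   = [0.278120 + 0.769582] / 0.568277 = 1.843648
d₂ = d₁ − σ√T = 1.843648 − 0.568277 = 1.275371
N(d₁) = 0.967383,  N(d₂) = 0.898911,  e^(−rT) = 0.544377
E₀ = V₀·N(d₁) − D·e^(−rT)·N(d₂)
   = 443.8360·0.967383 − 336.0752·0.544377·0.898911 = 264.901968
B₀ = V₀ − E₀ = 443.8360 − 264.901968 = 178.934032

E0=264.9020 B0=178.9340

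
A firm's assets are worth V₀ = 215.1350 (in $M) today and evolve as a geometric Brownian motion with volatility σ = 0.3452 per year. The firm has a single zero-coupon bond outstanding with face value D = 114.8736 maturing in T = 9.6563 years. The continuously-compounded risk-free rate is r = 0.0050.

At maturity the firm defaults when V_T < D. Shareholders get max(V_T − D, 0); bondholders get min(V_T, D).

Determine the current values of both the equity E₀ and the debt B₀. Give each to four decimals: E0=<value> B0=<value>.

E0=130.1319 B0=85.0031

d₁ = [ln(V₀/D) + (r + σ²/2)T] / (σ√T)
   = [ln(215.1350/114.8736) + (0.0050 + 0.5·0.3452²)·9.6563] / (0.3452·√9.6563)
   = [0.627433 + 0.623619] / 1.072695 = 1.166270
d₂ = d₁ − σ√T = 1.166270 − 1.072695 = 0.093575
N(d₁) = 0.878247,  N(d₂) = 0.537277,  e^(−rT) = 0.952866
E₀ = V₀·N(d₁) − D·e^(−rT)·N(d₂)
   = 215.1350·0.878247 − 114.8736·0.952866·0.537277 = 130.131923
B₀ = V₀ − E₀ = 215.1350 − 130.131923 = 85.003077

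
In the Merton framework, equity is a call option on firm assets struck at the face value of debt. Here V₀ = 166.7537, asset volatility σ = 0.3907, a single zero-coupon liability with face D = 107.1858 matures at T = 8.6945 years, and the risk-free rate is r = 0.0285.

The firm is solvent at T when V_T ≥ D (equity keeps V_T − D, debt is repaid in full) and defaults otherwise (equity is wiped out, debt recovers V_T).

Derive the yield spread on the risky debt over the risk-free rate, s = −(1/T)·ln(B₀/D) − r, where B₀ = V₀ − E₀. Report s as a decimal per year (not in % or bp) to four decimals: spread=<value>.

d₁ = [ln(V₀/D) + (r + σ²/2)T] / (σ√T)
   = [ln(166.7537/107.1858) + (0.0285 + 0.5·0.3907²)·8.6945] / (0.3907·√8.6945)
   = [0.441954 + 0.911386] / 1.152035 = 1.174738
d₂ = d₁ − σ√T = 1.174738 − 1.152035 = 0.022703
N(d₁) = 0.879950,  N(d₂) = 0.509056,  e^(−rT) = 0.780521
E₀ = V₀·N(d₁) − D·e^(−rT)·N(d₂)
   = 166.7537·0.879950 − 107.1858·0.780521·0.509056 = 104.146893
B₀ = V₀ − E₀ = 166.7537 − 104.146893 = 62.606807
spread = −(1/T)·ln(B₀/D) − r = −(1/8.6945)·ln(62.606807/107.1858) − 0.0285 = 0.03334252

spread=0.0333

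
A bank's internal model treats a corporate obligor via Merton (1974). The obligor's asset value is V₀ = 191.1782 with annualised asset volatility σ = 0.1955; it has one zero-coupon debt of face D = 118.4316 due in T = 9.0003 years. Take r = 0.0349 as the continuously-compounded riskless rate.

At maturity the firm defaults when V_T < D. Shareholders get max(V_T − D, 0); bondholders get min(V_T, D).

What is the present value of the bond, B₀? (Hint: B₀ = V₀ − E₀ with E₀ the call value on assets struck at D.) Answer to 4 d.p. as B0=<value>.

d₁ = [ln(V₀/D) + (r + σ²/2)T] / (σ√T)
   = [ln(191.1782/118.4316) + (0.0349 + 0.5·0.1955²)·9.0003] / (0.1955·√9.0003)
   = [0.478870 + 0.486107] / 0.586510 = 1.645288
d₂ = d₁ − σ√T = 1.645288 − 0.586510 = 1.058779
N(d₁) = 0.950045,  N(d₂) = 0.855150,  e^(−rT) = 0.730438
E₀ = V₀·N(d₁) − D·e^(−rT)·N(d₂)
   = 191.1782·0.950045 − 118.4316·0.730438·0.855150 = 107.651442
B₀ = V₀ − E₀ = 191.1782 − 107.651442 = 83.526758

B0=83.5268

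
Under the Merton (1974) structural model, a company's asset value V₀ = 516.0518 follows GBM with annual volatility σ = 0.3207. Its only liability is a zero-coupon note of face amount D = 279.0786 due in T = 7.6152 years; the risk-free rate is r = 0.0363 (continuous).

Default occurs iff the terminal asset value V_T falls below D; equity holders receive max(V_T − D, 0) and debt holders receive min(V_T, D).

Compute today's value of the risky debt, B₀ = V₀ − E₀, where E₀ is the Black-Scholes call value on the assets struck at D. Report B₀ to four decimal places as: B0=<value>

B0=189.0750

d₁ = [ln(V₀/D) + (r + σ²/2)T] / (σ√T)
   = [ln(516.0518/279.0786) + (0.0363 + 0.5·0.3207²)·7.6152] / (0.3207·√7.6152)
   = [0.614714 + 0.668038] / 0.884993 = 1.449449
d₂ = d₁ − σ√T = 1.449449 − 0.884993 = 0.564456
N(d₁) = 0.926394,  N(d₂) = 0.713778,  e^(−rT) = 0.758485
E₀ = V₀·N(d₁) − D·e^(−rT)·N(d₂)
   = 516.0518·0.926394 − 279.0786·0.758485·0.713778 = 326.976770
B₀ = V₀ − E₀ = 516.0518 − 326.976770 = 189.075030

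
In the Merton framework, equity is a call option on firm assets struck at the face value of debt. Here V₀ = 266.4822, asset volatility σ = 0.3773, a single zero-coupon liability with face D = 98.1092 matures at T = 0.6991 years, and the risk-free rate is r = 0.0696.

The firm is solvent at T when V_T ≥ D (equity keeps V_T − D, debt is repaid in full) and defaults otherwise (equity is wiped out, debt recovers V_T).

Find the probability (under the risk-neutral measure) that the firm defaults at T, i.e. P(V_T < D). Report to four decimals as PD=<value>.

d₁ = [ln(V₀/D) + (r + σ²/2)T] / (σ√T)
   = [ln(266.4822/98.1092) + (0.0696 + 0.5·0.3773²)·0.6991] / (0.3773·√0.6991)
   = [0.999226 + 0.098418] / 0.315469 = 3.479405
d₂ = d₁ − σ√T = 3.479405 − 0.315469 = 3.163937
risk-neutral PD = N(−d₂) = N(-3.163937) = 0.000778

PD=0.0008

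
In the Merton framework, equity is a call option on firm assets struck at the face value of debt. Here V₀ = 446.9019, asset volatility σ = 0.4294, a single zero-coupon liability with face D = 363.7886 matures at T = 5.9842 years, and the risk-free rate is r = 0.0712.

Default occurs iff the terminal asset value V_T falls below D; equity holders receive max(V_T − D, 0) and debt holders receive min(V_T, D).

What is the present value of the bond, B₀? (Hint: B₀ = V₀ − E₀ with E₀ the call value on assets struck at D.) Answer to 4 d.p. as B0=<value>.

B0=184.0796

d₁ = [ln(V₀/D) + (r + σ²/2)T] / (σ√T)
   = [ln(446.9019/363.7886) + (0.0712 + 0.5·0.4294²)·5.9842] / (0.4294·√5.9842)
   = [0.205766 + 0.977771] / 1.050425 = 1.126723
d₂ = d₁ − σ√T = 1.126723 − 1.050425 = 0.076297
N(d₁) = 0.870070,  N(d₂) = 0.530409,  e^(−rT) = 0.653067
E₀ = V₀·N(d₁) − D·e^(−rT)·N(d₂)
   = 446.9019·0.870070 − 363.7886·0.653067·0.530409 = 262.822285
B₀ = V₀ − E₀ = 446.9019 − 262.822285 = 184.079615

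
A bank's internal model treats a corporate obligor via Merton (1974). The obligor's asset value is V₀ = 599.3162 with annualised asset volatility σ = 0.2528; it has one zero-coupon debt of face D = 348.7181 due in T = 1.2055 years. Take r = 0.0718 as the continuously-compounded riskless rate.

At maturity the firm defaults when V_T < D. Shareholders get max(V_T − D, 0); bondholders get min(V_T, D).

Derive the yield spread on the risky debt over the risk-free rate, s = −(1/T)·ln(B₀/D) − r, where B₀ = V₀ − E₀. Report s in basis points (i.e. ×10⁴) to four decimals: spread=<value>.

d₁ = [ln(V₀/D) + (r + σ²/2)T] / (σ√T)
   = [ln(599.3162/348.7181) + (0.0718 + 0.5·0.2528²)·1.2055] / (0.2528·√1.2055)
   = [0.541525 + 0.125075] / 0.277562 = 2.401625
d₂ = d₁ − σ√T = 2.401625 − 0.277562 = 2.124062
N(d₁) = 0.991839,  N(d₂) = 0.983168,  e^(−rT) = 0.917085
E₀ = V₀·N(d₁) − D·e^(−rT)·N(d₂)
   = 599.3162·0.991839 − 348.7181·0.917085·0.983168 = 280.003933
B₀ = V₀ − E₀ = 599.3162 − 280.003933 = 319.312267
spread = −(1/T)·ln(B₀/D) − r = −(1/1.2055)·ln(319.312267/348.7181) − 0.0718 = 0.00127702
in basis points: 0.00127702 × 10⁴ = 12.7702 bp

spread=12.7702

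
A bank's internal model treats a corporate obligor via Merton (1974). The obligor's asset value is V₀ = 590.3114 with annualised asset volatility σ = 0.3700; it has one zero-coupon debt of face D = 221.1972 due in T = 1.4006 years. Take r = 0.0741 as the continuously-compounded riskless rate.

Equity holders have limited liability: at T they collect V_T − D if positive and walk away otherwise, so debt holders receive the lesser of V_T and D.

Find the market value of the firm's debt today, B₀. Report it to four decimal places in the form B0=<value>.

d₁ = [ln(V₀/D) + (r + σ²/2)T] / (σ√T)
   = [ln(590.3114/221.1972) + (0.0741 + 0.5·0.3700²)·1.4006] / (0.3700·√1.4006)
   = [0.981596 + 0.199656] / 0.437884 = 2.697637
d₂ = d₁ − σ√T = 2.697637 − 0.437884 = 2.259753
N(d₁) = 0.996508,  N(d₂) = 0.988082,  e^(−rT) = 0.901420
E₀ = V₀·N(d₁) − D·e^(−rT)·N(d₂)
   = 590.3114·0.996508 − 221.1972·0.901420·0.988082 = 391.235143
B₀ = V₀ − E₀ = 590.3114 − 391.235143 = 199.076257

B0=199.0763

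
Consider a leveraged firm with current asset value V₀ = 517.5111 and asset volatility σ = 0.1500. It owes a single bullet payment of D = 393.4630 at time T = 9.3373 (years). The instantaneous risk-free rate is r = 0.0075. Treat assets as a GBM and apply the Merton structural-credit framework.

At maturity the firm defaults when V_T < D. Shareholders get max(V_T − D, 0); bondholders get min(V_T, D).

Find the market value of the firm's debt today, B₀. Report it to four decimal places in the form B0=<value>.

B0=341.0797

d₁ = [ln(V₀/D) + (r + σ²/2)T] / (σ√T)
   = [ln(517.5111/393.4630) + (0.0075 + 0.5·0.1500²)·9.3373] / (0.1500·√9.3373)
   = [0.274044 + 0.175074] / 0.458355 = 0.979848
d₂ = d₁ − σ√T = 0.979848 − 0.458355 = 0.521493
N(d₁) = 0.836420,  N(d₂) = 0.698988,  e^(−rT) = 0.932366
E₀ = V₀·N(d₁) − D·e^(−rT)·N(d₂)
   = 517.5111·0.836420 − 393.4630·0.932366·0.698988 = 176.431379
B₀ = V₀ − E₀ = 517.5111 − 176.431379 = 341.079721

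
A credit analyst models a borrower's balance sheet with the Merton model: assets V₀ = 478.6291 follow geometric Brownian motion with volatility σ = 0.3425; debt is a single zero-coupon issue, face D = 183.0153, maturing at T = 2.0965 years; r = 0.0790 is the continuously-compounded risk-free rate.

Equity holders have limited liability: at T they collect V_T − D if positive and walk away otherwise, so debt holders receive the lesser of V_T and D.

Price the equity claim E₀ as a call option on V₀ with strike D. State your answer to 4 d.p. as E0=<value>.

E0=324.0711

d₁ = [ln(V₀/D) + (r + σ²/2)T] / (σ√T)
   = [ln(478.6291/183.0153) + (0.0790 + 0.5·0.3425²)·2.0965] / (0.3425·√2.0965)
   = [0.961356 + 0.288590] / 0.495916 = 2.520480
d₂ = d₁ − σ√T = 2.520480 − 0.495916 = 2.024564
N(d₁) = 0.994140,  N(d₂) = 0.978544,  e^(−rT) = 0.847365
E₀ = V₀·N(d₁) − D·e^(−rT)·N(d₂)
   = 478.6291·0.994140 − 183.0153·0.847365·0.978544 = 324.071082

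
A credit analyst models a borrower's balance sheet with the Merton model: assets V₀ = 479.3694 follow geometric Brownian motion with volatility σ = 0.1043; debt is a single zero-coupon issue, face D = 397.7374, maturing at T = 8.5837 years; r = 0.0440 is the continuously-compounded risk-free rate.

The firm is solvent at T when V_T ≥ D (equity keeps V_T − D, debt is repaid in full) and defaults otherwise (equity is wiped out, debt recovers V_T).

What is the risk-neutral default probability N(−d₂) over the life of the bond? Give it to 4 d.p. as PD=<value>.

d₁ = [ln(V₀/D) + (r + σ²/2)T] / (σ√T)
   = [ln(479.3694/397.7374) + (0.0440 + 0.5·0.1043²)·8.5837] / (0.1043·√8.5837)
   = [0.186680 + 0.424372] / 0.305578 = 1.999659
d₂ = d₁ − σ√T = 1.999659 − 0.305578 = 1.694082
risk-neutral PD = N(−d₂) = N(-1.694082) = 0.045125

PD=0.0451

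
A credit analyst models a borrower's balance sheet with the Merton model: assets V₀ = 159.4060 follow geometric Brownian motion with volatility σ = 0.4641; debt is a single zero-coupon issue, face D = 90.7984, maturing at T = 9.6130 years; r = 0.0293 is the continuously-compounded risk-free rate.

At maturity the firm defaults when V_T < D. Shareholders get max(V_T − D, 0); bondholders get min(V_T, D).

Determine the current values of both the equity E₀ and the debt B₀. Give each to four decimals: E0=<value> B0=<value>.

E0=113.5063 B0=45.8997

d₁ = [ln(V₀/D) + (r + σ²/2)T] / (σ√T)
   = [ln(159.4060/90.7984) + (0.0293 + 0.5·0.4641²)·9.6130] / (0.4641·√9.6130)
   = [0.562813 + 1.316927] / 1.438935 = 1.306342
d₂ = d₁ − σ√T = 1.306342 − 1.438935 = -0.132593
N(d₁) = 0.904282,  N(d₂) = 0.447258,  e^(−rT) = 0.754530
E₀ = V₀·N(d₁) − D·e^(−rT)·N(d₂)
   = 159.4060·0.904282 − 90.7984·0.754530·0.447258 = 113.506289
B₀ = V₀ − E₀ = 159.4060 − 113.506289 = 45.899711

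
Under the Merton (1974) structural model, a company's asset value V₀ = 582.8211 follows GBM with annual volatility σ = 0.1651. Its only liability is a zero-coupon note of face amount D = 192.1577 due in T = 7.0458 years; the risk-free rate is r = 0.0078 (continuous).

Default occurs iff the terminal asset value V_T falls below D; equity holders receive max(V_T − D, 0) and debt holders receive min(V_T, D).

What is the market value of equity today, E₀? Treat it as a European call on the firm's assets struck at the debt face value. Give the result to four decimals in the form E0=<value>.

E0=401.1092

d₁ = [ln(V₀/D) + (r + σ²/2)T] / (σ√T)
   = [ln(582.8211/192.1577) + (0.0078 + 0.5·0.1651²)·7.0458] / (0.1651·√7.0458)
   = [1.109564 + 0.150984] / 0.438240 = 2.876387
d₂ = d₁ − σ√T = 2.876387 − 0.438240 = 2.438147
N(d₁) = 0.997989,  N(d₂) = 0.992619,  e^(−rT) = 0.946526
E₀ = V₀·N(d₁) − D·e^(−rT)·N(d₂)
   = 582.8211·0.997989 − 192.1577·0.946526·0.992619 = 401.109240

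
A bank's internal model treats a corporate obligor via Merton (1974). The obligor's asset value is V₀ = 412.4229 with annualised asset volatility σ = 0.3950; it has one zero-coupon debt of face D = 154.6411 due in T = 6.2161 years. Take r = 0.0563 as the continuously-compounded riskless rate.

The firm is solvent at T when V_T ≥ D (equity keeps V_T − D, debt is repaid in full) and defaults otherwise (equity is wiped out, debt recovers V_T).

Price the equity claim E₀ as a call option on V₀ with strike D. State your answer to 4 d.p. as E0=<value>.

E0=311.2677

d₁ = [ln(V₀/D) + (r + σ²/2)T] / (σ√T)
   = [ln(412.4229/154.6411) + (0.0563 + 0.5·0.3950²)·6.2161] / (0.3950·√6.2161)
   = [0.980942 + 0.834900] / 0.984818 = 1.843835
d₂ = d₁ − σ√T = 1.843835 − 0.984818 = 0.859017
N(d₁) = 0.967396,  N(d₂) = 0.804834,  e^(−rT) = 0.704712
E₀ = V₀·N(d₁) − D·e^(−rT)·N(d₂)
   = 412.4229·0.967396 − 154.6411·0.704712·0.804834 = 311.267675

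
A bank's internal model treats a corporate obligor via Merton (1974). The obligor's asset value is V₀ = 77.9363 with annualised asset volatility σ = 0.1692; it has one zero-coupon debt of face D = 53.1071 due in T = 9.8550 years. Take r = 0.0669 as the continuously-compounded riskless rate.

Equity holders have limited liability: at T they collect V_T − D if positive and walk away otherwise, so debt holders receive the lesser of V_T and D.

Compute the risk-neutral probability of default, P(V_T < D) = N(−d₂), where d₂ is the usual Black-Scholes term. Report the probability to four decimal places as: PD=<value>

d₁ = [ln(V₀/D) + (r + σ²/2)T] / (σ√T)
   = [ln(77.9363/53.1071) + (0.0669 + 0.5·0.1692²)·9.8550] / (0.1692·√9.8550)
   = [0.383581 + 0.800367] / 0.531164 = 2.228969
d₂ = d₁ − σ√T = 2.228969 − 0.531164 = 1.697805
risk-neutral PD = N(−d₂) = N(-1.697805) = 0.044772

PD=0.0448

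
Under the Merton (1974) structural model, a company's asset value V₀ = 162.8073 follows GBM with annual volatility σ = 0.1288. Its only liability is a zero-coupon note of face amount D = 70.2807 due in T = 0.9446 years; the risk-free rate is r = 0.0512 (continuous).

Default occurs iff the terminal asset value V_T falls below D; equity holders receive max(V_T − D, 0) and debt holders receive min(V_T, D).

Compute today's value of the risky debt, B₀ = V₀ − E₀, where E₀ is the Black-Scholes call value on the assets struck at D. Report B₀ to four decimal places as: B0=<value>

B0=66.9626

d₁ = [ln(V₀/D) + (r + σ²/2)T] / (σ√T)
   = [ln(162.8073/70.2807) + (0.0512 + 0.5·0.1288²)·0.9446] / (0.1288·√0.9446)
   = [0.840070 + 0.056199] / 0.125181 = 7.159760
d₂ = d₁ − σ√T = 7.159760 − 0.125181 = 7.034578
N(d₁) = 1.000000,  N(d₂) = 1.000000,  e^(−rT) = 0.952787
E₀ = V₀·N(d₁) − D·e^(−rT)·N(d₂)
   = 162.8073·1.000000 − 70.2807·0.952787·1.000000 = 95.844737
B₀ = V₀ − E₀ = 162.8073 − 95.844737 = 66.962563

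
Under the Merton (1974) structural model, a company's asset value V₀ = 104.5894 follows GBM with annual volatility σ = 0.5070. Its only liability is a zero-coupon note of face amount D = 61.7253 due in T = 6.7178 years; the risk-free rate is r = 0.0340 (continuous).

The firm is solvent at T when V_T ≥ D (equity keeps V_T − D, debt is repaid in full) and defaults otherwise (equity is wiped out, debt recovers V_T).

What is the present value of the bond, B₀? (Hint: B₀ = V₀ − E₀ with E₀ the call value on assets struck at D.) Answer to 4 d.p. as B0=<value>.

d₁ = [ln(V₀/D) + (r + σ²/2)T] / (σ√T)
   = [ln(104.5894/61.7253) + (0.0340 + 0.5·0.5070²)·6.7178] / (0.5070·√6.7178)
   = [0.527348 + 1.091807] / 1.314079 = 1.232160
d₂ = d₁ − σ√T = 1.232160 − 1.314079 = -0.081919
N(d₁) = 0.891055,  N(d₂) = 0.467355,  e^(−rT) = 0.795802
E₀ = V₀·N(d₁) − D·e^(−rT)·N(d₂)
   = 104.5894·0.891055 − 61.7253·0.795802·0.467355 = 70.237925
B₀ = V₀ − E₀ = 104.5894 − 70.237925 = 34.351475

B0=34.3515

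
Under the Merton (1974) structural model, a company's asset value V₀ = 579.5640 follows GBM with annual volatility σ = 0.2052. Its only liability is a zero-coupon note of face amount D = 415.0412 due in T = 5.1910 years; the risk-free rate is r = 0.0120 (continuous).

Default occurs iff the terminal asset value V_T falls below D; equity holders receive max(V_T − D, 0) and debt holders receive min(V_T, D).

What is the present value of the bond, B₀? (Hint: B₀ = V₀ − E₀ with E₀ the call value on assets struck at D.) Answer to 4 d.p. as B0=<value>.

d₁ = [ln(V₀/D) + (r + σ²/2)T] / (σ√T)
   = [ln(579.5640/415.0412) + (0.0120 + 0.5·0.2052²)·5.1910] / (0.2052·√5.1910)
   = [0.333898 + 0.171581] / 0.467523 = 1.081186
d₂ = d₁ − σ√T = 1.081186 − 0.467523 = 0.613663
N(d₁) = 0.860193,  N(d₂) = 0.730281,  e^(−rT) = 0.939608
E₀ = V₀·N(d₁) − D·e^(−rT)·N(d₂)
   = 579.5640·0.860193 − 415.0412·0.939608·0.730281 = 213.744545
B₀ = V₀ − E₀ = 579.5640 − 213.744545 = 365.819455

B0=365.8195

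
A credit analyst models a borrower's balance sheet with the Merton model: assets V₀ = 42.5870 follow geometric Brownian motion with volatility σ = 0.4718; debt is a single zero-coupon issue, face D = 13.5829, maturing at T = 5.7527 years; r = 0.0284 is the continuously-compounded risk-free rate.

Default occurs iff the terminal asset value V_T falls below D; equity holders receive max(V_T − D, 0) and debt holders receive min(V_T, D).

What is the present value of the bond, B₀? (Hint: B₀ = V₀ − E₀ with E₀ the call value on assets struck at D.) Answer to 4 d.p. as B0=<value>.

B0=10.1463

d₁ = [ln(V₀/D) + (r + σ²/2)T] / (σ√T)
   = [ln(42.5870/13.5829) + (0.0284 + 0.5·0.4718²)·5.7527] / (0.4718·√5.7527)
   = [1.142737 + 0.803638] / 1.131602 = 1.720018
d₂ = d₁ − σ√T = 1.720018 − 1.131602 = 0.588415
N(d₁) = 0.957285,  N(d₂) = 0.721873,  e^(−rT) = 0.849271
E₀ = V₀·N(d₁) − D·e^(−rT)·N(d₂)
   = 42.5870·0.957285 − 13.5829·0.849271·0.721873 = 32.440696
B₀ = V₀ − E₀ = 42.5870 − 32.440696 = 10.146304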